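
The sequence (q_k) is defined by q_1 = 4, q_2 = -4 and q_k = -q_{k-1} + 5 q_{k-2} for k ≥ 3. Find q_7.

1204

q_3 = -(-4) + 5·4 = 24
q_4 = -24 + 5·(-4) = -44
q_5 = -(-44) + 5·24 = 164
q_6 = -164 + 5·(-44) = -384
q_7 = -(-384) + 5·164 = 1204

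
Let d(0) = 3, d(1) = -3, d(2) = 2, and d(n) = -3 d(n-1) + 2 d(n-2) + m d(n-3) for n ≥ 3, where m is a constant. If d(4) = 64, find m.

d(3) = -12 + 3m
d(4) = 40 - 12m
So 40 - 12m = 64, giving m = -2.

-2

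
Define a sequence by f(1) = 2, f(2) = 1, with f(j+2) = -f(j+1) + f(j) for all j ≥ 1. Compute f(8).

-3

f(3) = -1 + 2 = 1
f(4) = -1 + 1 = 0
f(5) = -0 + 1 = 1
f(6) = -1 + 0 = -1
f(7) = -(-1) + 1 = 2
f(8) = -2 + (-1) = -3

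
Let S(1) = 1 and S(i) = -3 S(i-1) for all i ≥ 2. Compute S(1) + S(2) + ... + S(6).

S(2) = -3·1 = -3
S(3) = -3·(-3) = 9
S(4) = -3·9 = -27
S(5) = -3·(-27) = 81
S(6) = -3·81 = -243
Sum = 1 + (-3) + 9 + (-27) + 81 + (-243) = -182

-182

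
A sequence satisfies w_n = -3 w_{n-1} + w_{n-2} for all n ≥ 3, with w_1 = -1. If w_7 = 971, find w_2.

Let w_2 = y.
w_3 = -1 - 3y
w_4 = 3 + 10y
w_5 = -10 - 33y
w_6 = 33 + 109y
w_7 = -109 - 360y
So -109 - 360y = 971, giving y = -3.

-3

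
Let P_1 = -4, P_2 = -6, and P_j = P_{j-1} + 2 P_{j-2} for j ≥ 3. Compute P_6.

P_3 = (-6) + 2*(-4) = -14
P_4 = (-14) + 2*(-6) = -26
P_5 = (-26) + 2*(-14) = -54
P_6 = (-54) + 2*(-26) = -106

-106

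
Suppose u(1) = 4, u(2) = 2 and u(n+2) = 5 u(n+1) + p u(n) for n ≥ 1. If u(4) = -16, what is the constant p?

-3

u(3) = 10 + 4p
u(4) = 50 + 22p
So 50 + 22p = -16, giving p = -3.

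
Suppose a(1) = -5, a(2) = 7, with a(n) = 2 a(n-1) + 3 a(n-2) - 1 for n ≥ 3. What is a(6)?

a(3) = 2·7 + 3·(-5) - 1 = -2
a(4) = 2·(-2) + 3·7 - 1 = 16
a(5) = 2·16 + 3·(-2) - 1 = 25
a(6) = 2·25 + 3·16 - 1 = 97

97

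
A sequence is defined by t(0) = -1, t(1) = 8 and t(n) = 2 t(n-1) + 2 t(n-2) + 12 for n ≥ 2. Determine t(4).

t(2) = 2·8 + 2·(-1) + 12 = 26
t(3) = 2·26 + 2·8 + 12 = 80
t(4) = 2·80 + 2·26 + 12 = 224

224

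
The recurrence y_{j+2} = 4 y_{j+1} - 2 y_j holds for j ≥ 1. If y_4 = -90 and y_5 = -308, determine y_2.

-7

Rearranging, y_{j-2} = (y_j - 4 y_{j-1}) / -2.
y_3 = (-308 - 4*(-90)) / -2 = 52/-2 = -26
y_2 = (-90 - 4*(-26)) / -2 = 14/-2 = -7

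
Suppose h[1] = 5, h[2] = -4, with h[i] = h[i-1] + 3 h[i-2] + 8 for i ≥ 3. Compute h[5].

h[3] = (-4) + 3·5 + 8 = 19
h[4] = 19 + 3·(-4) + 8 = 15
h[5] = 15 + 3·19 + 8 = 80

80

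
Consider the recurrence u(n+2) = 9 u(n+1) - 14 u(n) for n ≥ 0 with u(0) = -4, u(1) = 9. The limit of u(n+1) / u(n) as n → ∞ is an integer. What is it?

The characteristic equation is r^2 - 9r + 14 = 0, which factors as (r - 7)(r - 2) = 0.
So the roots are 7 and 2. Since |7| > |2| and the coefficient of 7^n is non-zero, the ratio tends to 7.

7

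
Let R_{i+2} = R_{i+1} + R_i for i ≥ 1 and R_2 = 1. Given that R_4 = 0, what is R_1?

-2

Let R_1 = y.
R_3 = 1 + y
R_4 = 2 + y
So 2 + y = 0, giving y = -2.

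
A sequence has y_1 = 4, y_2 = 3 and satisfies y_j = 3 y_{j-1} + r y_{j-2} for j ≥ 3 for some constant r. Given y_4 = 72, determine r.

3

y_3 = 9 + 4r
y_4 = 27 + 15r
So 27 + 15r = 72, giving r = 3.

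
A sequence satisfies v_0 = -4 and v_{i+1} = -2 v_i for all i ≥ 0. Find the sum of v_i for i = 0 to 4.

v_1 = -2*(-4) = 8
v_2 = -2*8 = -16
v_3 = -2*(-16) = 32
v_4 = -2*32 = -64
Sum = (-4) + 8 + (-16) + 32 + (-64) = -44

-44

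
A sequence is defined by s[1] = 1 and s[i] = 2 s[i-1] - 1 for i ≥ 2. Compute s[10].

1

s[2] = 2·1 - 1 = 1
s[3] = 2·1 - 1 = 1
s[4] = 2·1 - 1 = 1
s[5] = 2·1 - 1 = 1
s[6] = 2·1 - 1 = 1
s[7] = 2·1 - 1 = 1
s[8] = 2·1 - 1 = 1
s[9] = 2·1 - 1 = 1
s[10] = 2·1 - 1 = 1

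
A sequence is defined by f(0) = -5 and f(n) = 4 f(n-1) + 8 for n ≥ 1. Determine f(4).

-600

f(1) = 4·(-5) + 8 = -12
f(2) = 4·(-12) + 8 = -40
f(3) = 4·(-40) + 8 = -152
f(4) = 4·(-152) + 8 = -600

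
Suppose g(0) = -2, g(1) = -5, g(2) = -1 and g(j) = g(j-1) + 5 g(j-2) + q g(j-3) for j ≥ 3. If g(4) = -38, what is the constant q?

g(3) = -26 - 2q
g(4) = -31 - 7q
So -31 - 7q = -38, giving q = 1.

1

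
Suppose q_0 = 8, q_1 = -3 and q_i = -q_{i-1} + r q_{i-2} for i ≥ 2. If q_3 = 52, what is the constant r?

q_2 = 3 + 8r
q_3 = -3 - 11r
So -3 - 11r = 52, giving r = -5.

-5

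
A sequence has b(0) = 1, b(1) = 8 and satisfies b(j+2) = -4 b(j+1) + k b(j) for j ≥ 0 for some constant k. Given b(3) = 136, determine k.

b(2) = -32 + k
b(3) = 128 + 4k
So 128 + 4k = 136, giving k = 2.

2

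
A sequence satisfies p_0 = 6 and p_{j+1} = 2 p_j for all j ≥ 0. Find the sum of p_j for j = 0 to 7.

p_1 = 2*6 = 12
p_2 = 2*12 = 24
p_3 = 2*24 = 48
p_4 = 2*48 = 96
p_5 = 2*96 = 192
p_6 = 2*192 = 384
p_7 = 2*384 = 768
Sum = 6 + 12 + 24 + 48 + 96 + 192 + 384 + 768 = 1530

1530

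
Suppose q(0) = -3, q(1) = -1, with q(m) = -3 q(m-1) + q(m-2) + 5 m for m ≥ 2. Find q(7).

q(2) = -3(-1) + (-3) + 10 = 10
q(3) = -3(10) + (-1) + 15 = -16
q(4) = -3(-16) + 10 + 20 = 78
q(5) = -3(78) + (-16) + 25 = -225
q(6) = -3(-225) + 78 + 30 = 783
q(7) = -3(783) + (-225) + 35 = -2539

-2539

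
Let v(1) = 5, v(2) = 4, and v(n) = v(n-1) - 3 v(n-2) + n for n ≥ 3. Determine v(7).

v(3) = 4 - 3·5 + 3 = -8
v(4) = (-8) - 3·4 + 4 = -16
v(5) = (-16) - 3·(-8) + 5 = 13
v(6) = 13 - 3·(-16) + 6 = 67
v(7) = 67 - 3·13 + 7 = 35

35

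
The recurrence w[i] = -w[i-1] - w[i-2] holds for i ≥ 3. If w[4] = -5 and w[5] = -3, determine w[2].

-3

Rearranging, w[i-2] = -(w[i] + w[i-1]).
w[3] = -(-3 + (-5)) = 8
w[2] = -(-5 + 8) = -3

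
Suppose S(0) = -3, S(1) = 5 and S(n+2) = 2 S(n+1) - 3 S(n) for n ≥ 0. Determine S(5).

-91

S(2) = 2*5 - 3*(-3) = 19
S(3) = 2*19 - 3*5 = 23
S(4) = 2*23 - 3*19 = -11
S(5) = 2*(-11) - 3*23 = -91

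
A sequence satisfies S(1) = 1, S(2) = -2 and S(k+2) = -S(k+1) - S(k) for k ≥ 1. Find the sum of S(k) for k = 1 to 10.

S(3) = -(-2) - 1 = 1
S(4) = -1 - (-2) = 1
S(5) = -1 - 1 = -2
S(6) = -(-2) - 1 = 1
S(7) = -1 - (-2) = 1
S(8) = -1 - 1 = -2
S(9) = -(-2) - 1 = 1
S(10) = -1 - (-2) = 1
Sum = 1 + (-2) + 1 + 1 + (-2) + 1 + 1 + (-2) + 1 + 1 = 1

1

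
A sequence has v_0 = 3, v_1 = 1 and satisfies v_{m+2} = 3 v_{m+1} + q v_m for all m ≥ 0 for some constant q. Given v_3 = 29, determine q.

2

v_2 = 3 + 3q
v_3 = 9 + 10q
So 9 + 10q = 29, giving q = 2.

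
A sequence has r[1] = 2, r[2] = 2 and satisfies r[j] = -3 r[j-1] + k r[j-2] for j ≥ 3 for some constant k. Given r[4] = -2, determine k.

5

r[3] = -6 + 2k
r[4] = 18 - 4k
So 18 - 4k = -2, giving k = 5.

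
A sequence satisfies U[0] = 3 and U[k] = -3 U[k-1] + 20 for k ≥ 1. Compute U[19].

2324522939

The fixed point is 20/(1 + 3) = 5, so U[k] - 5 = -3(U[k-1] - 5).
Hence U[k] = -2·(-3)^k + 5.
U[19] = -2·(-3)^{19} + 5 = -2·-1162261467 + 5 = 2324522939.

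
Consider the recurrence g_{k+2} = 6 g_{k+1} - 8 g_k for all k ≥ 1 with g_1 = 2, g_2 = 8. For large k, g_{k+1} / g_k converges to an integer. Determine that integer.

The characteristic equation is r^2 - 6r + 8 = 0, which factors as (r - 4)(r - 2) = 0.
So the roots are 4 and 2. Since |4| > |2| and the coefficient of 4^k is non-zero, the ratio tends to 4.

4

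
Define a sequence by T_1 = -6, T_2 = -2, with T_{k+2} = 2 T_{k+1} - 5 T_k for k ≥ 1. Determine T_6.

T_3 = 2*(-2) - 5*(-6) = 26
T_4 = 2*26 - 5*(-2) = 62
T_5 = 2*62 - 5*26 = -6
T_6 = 2*(-6) - 5*62 = -322

-322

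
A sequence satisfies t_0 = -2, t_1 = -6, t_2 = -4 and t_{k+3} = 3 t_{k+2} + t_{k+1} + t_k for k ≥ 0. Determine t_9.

t_3 = 3(-4) + (-6) + (-2) = -20
t_4 = 3(-20) + (-4) + (-6) = -70
t_5 = 3(-70) + (-20) + (-4) = -234
t_6 = 3(-234) + (-70) + (-20) = -792
t_7 = 3(-792) + (-234) + (-70) = -2680
t_8 = 3(-2680) + (-792) + (-234) = -9066
t_9 = 3(-9066) + (-2680) + (-792) = -30670

-30670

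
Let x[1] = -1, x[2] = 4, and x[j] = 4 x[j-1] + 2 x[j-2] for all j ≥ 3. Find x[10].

x[3] = 4·4 + 2·(-1) = 14
x[4] = 4·14 + 2·4 = 64
x[5] = 4·64 + 2·14 = 284
x[6] = 4·284 + 2·64 = 1264
x[7] = 4·1264 + 2·284 = 5624
x[8] = 4·5624 + 2·1264 = 25024
x[9] = 4·25024 + 2·5624 = 111344
x[10] = 4·111344 + 2·25024 = 495424

495424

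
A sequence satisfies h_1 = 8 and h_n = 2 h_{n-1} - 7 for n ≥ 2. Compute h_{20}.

524295

The fixed point is -7/(1 - 2) = 7, so h_n - 7 = 2(h_{n-1} - 7).
Hence h_n = 1·2^{n-1} + 7.
h_{20} = 1·2^{19} + 7 = 1·524288 + 7 = 524295.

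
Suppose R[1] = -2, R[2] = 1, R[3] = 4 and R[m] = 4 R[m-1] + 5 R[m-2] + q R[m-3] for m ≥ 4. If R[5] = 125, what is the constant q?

-3

R[4] = 21 - 2q
R[5] = 104 - 7q
So 104 - 7q = 125, giving q = -3.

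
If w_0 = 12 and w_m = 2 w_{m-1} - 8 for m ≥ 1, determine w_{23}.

33554440

The fixed point is -8/(1 - 2) = 8, so w_m - 8 = 2(w_{m-1} - 8).
Hence w_m = 4·2^m + 8.
w_{23} = 4·2^{23} + 8 = 4·8388608 + 8 = 33554440.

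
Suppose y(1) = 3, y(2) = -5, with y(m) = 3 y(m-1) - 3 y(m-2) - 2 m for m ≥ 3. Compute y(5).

y(3) = 3*(-5) - 3*3 - 6 = -30
y(4) = 3*(-30) - 3*(-5) - 8 = -83
y(5) = 3*(-83) - 3*(-30) - 10 = -169

-169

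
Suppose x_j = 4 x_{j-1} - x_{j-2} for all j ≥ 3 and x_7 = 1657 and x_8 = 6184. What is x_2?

4

Rearranging, x_{j-2} = -(x_j - 4 x_{j-1}).
x_6 = -(6184 - 4·1657) = 444
x_5 = -(1657 - 4·444) = 119
x_4 = -(444 - 4·119) = 32
x_3 = -(119 - 4·32) = 9
x_2 = -(32 - 4·9) = 4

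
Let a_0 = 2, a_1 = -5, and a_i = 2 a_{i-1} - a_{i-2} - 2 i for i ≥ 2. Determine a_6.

a_2 = 2(-5) - 2 - 4 = -16
a_3 = 2(-16) - (-5) - 6 = -33
a_4 = 2(-33) - (-16) - 8 = -58
a_5 = 2(-58) - (-33) - 10 = -93
a_6 = 2(-93) - (-58) - 12 = -140

-140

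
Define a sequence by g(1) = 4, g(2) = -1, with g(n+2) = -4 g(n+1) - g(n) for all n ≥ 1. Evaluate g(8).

209

g(3) = -4·(-1) - 4 = 0
g(4) = -4·0 - (-1) = 1
g(5) = -4·1 - 0 = -4
g(6) = -4·(-4) - 1 = 15
g(7) = -4·15 - (-4) = -56
g(8) = -4·(-56) - 15 = 209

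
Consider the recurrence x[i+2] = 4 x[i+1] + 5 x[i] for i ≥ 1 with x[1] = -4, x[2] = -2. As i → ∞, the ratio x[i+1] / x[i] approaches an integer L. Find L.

5

The characteristic equation is r^2 - 4r - 5 = 0, which factors as (r - 5)(r + 1) = 0.
So the roots are 5 and -1. Since |5| > |-1| and the coefficient of 5^i is non-zero, the ratio tends to 5.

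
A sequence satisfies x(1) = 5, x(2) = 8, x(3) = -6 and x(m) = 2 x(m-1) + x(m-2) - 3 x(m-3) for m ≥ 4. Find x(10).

-1408

x(4) = 2·(-6) + 8 - 3·5 = -19
x(5) = 2·(-19) + (-6) - 3·8 = -68
x(6) = 2·(-68) + (-19) - 3·(-6) = -137
x(7) = 2·(-137) + (-68) - 3·(-19) = -285
x(8) = 2·(-285) + (-137) - 3·(-68) = -503
x(9) = 2·(-503) + (-285) - 3·(-137) = -880
x(10) = 2·(-880) + (-503) - 3·(-285) = -1408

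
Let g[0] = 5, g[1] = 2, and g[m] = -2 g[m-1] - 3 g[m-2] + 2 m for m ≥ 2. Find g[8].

-243

g[2] = -2(2) - 3(5) + 4 = -15
g[3] = -2(-15) - 3(2) + 6 = 30
g[4] = -2(30) - 3(-15) + 8 = -7
g[5] = -2(-7) - 3(30) + 10 = -66
g[6] = -2(-66) - 3(-7) + 12 = 165
g[7] = -2(165) - 3(-66) + 14 = -118
g[8] = -2(-118) - 3(165) + 16 = -243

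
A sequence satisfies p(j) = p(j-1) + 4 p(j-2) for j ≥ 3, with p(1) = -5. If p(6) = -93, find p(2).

3

Let p(2) = w.
p(3) = -20 + w
p(4) = -20 + 5w
p(5) = -100 + 9w
p(6) = -180 + 29w
So -180 + 29w = -93, giving w = 3.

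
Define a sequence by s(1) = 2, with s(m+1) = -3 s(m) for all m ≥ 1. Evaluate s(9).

13122

s(2) = -3*2 = -6
s(3) = -3*(-6) = 18
s(4) = -3*18 = -54
s(5) = -3*(-54) = 162
s(6) = -3*162 = -486
s(7) = -3*(-486) = 1458
s(8) = -3*1458 = -4374
s(9) = -3*(-4374) = 13122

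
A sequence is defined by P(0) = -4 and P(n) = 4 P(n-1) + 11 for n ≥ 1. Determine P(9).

-87385

P(1) = 4·(-4) + 11 = -5
P(2) = 4·(-5) + 11 = -9
P(3) = 4·(-9) + 11 = -25
P(4) = 4·(-25) + 11 = -89
P(5) = 4·(-89) + 11 = -345
P(6) = 4·(-345) + 11 = -1369
P(7) = 4·(-1369) + 11 = -5465
P(8) = 4·(-5465) + 11 = -21849
P(9) = 4·(-21849) + 11 = -87385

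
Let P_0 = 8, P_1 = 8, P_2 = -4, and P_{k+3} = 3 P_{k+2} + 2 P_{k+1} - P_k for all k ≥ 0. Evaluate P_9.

-13372

P_3 = 3*(-4) + 2*8 - 8 = -4
P_4 = 3*(-4) + 2*(-4) - 8 = -28
P_5 = 3*(-28) + 2*(-4) - (-4) = -88
P_6 = 3*(-88) + 2*(-28) - (-4) = -316
P_7 = 3*(-316) + 2*(-88) - (-28) = -1096
P_8 = 3*(-1096) + 2*(-316) - (-88) = -3832
P_9 = 3*(-3832) + 2*(-1096) - (-316) = -13372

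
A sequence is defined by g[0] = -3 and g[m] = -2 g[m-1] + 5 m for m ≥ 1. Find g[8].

-1038

g[1] = -2·(-3) + 5 = 11
g[2] = -2·11 + 10 = -12
g[3] = -2·(-12) + 15 = 39
g[4] = -2·39 + 20 = -58
g[5] = -2·(-58) + 25 = 141
g[6] = -2·141 + 30 = -252
g[7] = -2·(-252) + 35 = 539
g[8] = -2·539 + 40 = -1038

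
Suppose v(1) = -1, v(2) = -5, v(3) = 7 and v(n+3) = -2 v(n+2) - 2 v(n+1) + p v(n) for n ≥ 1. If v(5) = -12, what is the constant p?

v(4) = -4 - p
v(5) = -6 - 3p
So -6 - 3p = -12, giving p = 2.

2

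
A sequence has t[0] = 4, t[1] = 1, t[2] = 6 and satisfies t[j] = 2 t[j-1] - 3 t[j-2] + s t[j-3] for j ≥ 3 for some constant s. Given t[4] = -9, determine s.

t[3] = 9 + 4s
t[4] = 9s
So 9s = -9, giving s = -1.

-1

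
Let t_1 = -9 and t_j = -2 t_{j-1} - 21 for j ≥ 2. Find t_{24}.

The fixed point is -21/(1 + 2) = -7, so t_j + 7 = -2(t_{j-1} + 7).
Hence t_j = -2·(-2)^{j-1} - 7.
t_{24} = -2·(-2)^{23} - 7 = -2·-8388608 - 7 = 16777209.

16777209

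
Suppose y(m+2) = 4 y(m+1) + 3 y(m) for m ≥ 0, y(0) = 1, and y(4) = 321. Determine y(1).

Let y(1) = w.
y(2) = 3 + 4w
y(3) = 12 + 19w
y(4) = 57 + 88w
So 57 + 88w = 321, giving w = 3.

3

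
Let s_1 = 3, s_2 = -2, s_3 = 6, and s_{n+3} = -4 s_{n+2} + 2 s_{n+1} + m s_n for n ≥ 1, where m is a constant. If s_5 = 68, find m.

s_4 = -28 + 3m
s_5 = 124 - 14m
So 124 - 14m = 68, giving m = 4.

4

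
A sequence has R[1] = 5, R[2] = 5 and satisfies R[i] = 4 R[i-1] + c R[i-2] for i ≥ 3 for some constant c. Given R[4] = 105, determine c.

1

R[3] = 20 + 5c
R[4] = 80 + 25c
So 80 + 25c = 105, giving c = 1.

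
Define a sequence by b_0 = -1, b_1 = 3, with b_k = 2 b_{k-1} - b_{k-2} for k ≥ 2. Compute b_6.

23

b_2 = 2*3 - (-1) = 7
b_3 = 2*7 - 3 = 11
b_4 = 2*11 - 7 = 15
b_5 = 2*15 - 11 = 19
b_6 = 2*19 - 15 = 23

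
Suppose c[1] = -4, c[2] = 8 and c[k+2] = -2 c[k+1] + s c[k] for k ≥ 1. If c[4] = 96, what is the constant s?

c[3] = -16 - 4s
c[4] = 32 + 16s
So 32 + 16s = 96, giving s = 4.

4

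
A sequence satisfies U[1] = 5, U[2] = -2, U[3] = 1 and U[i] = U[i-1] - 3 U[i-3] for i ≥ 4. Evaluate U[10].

-5

U[4] = 1 - 3*5 = -14
U[5] = (-14) - 3*(-2) = -8
U[6] = (-8) - 3*1 = -11
U[7] = (-11) - 3*(-14) = 31
U[8] = 31 - 3*(-8) = 55
U[9] = 55 - 3*(-11) = 88
U[10] = 88 - 3*31 = -5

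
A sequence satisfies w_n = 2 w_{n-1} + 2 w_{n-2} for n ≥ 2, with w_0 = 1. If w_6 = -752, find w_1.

Let w_1 = v.
w_2 = 2 + 2v
w_3 = 4 + 6v
w_4 = 12 + 16v
w_5 = 32 + 44v
w_6 = 88 + 120v
So 88 + 120v = -752, giving v = -7.

-7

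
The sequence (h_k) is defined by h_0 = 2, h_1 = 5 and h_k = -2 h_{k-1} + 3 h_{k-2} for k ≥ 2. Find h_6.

-544

h_2 = -2·5 + 3·2 = -4
h_3 = -2·(-4) + 3·5 = 23
h_4 = -2·23 + 3·(-4) = -58
h_5 = -2·(-58) + 3·23 = 185
h_6 = -2·185 + 3·(-58) = -544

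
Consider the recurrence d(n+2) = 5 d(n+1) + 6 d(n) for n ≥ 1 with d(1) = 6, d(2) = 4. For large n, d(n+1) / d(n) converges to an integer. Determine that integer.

6

The characteristic equation is r^2 - 5r - 6 = 0, which factors as (r - 6)(r + 1) = 0.
So the roots are 6 and -1. Since |6| > |-1| and the coefficient of 6^n is non-zero, the ratio tends to 6.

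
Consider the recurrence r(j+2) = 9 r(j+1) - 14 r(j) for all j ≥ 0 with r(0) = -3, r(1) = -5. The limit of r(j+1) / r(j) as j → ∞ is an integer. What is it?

The characteristic equation is r^2 - 9r + 14 = 0, which factors as (r - 7)(r - 2) = 0.
So the roots are 7 and 2. Since |7| > |2| and the coefficient of 7^j is non-zero, the ratio tends to 7.

7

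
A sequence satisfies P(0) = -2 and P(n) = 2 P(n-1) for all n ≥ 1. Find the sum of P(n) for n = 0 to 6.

-254

P(1) = 2·(-2) = -4
P(2) = 2·(-4) = -8
P(3) = 2·(-8) = -16
P(4) = 2·(-16) = -32
P(5) = 2·(-32) = -64
P(6) = 2·(-64) = -128
Sum = (-2) + (-4) + (-8) + (-16) + (-32) + (-64) + (-128) = -254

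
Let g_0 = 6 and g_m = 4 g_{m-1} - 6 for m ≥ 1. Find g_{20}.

4398046511106

The fixed point is -6/(1 - 4) = 2, so g_m - 2 = 4(g_{m-1} - 2).
Hence g_m = 4·4^m + 2.
g_{20} = 4·4^{20} + 2 = 4·1099511627776 + 2 = 4398046511106.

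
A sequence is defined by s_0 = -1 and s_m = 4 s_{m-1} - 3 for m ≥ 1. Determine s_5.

-2047

s_1 = 4(-1) - 3 = -7
s_2 = 4(-7) - 3 = -31
s_3 = 4(-31) - 3 = -127
s_4 = 4(-127) - 3 = -511
s_5 = 4(-511) - 3 = -2047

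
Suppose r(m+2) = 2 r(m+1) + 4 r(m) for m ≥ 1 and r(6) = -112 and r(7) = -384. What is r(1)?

-2

Rearranging, r(m-2) = (r(m) - 2 r(m-1)) / 4.
r(5) = (-384 - 2·(-112)) / 4 = -160/4 = -40
r(4) = (-112 - 2·(-40)) / 4 = -32/4 = -8
r(3) = (-40 - 2·(-8)) / 4 = -24/4 = -6
r(2) = (-8 - 2·(-6)) / 4 = 4/4 = 1
r(1) = (-6 - 2·1) / 4 = -8/4 = -2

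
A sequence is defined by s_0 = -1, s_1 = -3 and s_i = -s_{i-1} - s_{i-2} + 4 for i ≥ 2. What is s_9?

-1

s_2 = -(-3) - (-1) + 4 = 8
s_3 = -8 - (-3) + 4 = -1
s_4 = -(-1) - 8 + 4 = -3
s_5 = -(-3) - (-1) + 4 = 8
s_6 = -8 - (-3) + 4 = -1
s_7 = -(-1) - 8 + 4 = -3
s_8 = -(-3) - (-1) + 4 = 8
s_9 = -8 - (-3) + 4 = -1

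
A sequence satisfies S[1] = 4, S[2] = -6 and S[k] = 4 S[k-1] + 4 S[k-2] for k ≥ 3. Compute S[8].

-29056

S[3] = 4*(-6) + 4*4 = -8
S[4] = 4*(-8) + 4*(-6) = -56
S[5] = 4*(-56) + 4*(-8) = -256
S[6] = 4*(-256) + 4*(-56) = -1248
S[7] = 4*(-1248) + 4*(-256) = -6016
S[8] = 4*(-6016) + 4*(-1248) = -29056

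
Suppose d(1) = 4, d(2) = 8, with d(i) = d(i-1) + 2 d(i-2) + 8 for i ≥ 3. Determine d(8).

848

d(3) = 8 + 2(4) + 8 = 24
d(4) = 24 + 2(8) + 8 = 48
d(5) = 48 + 2(24) + 8 = 104
d(6) = 104 + 2(48) + 8 = 208
d(7) = 208 + 2(104) + 8 = 424
d(8) = 424 + 2(208) + 8 = 848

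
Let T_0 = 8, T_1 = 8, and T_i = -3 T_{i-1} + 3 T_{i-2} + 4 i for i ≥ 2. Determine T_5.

44

T_2 = -3*8 + 3*8 + 8 = 8
T_3 = -3*8 + 3*8 + 12 = 12
T_4 = -3*12 + 3*8 + 16 = 4
T_5 = -3*4 + 3*12 + 20 = 44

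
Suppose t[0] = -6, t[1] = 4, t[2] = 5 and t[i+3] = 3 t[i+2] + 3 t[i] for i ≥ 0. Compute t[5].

t[3] = 3·5 + 3·(-6) = -3
t[4] = 3·(-3) + 3·4 = 3
t[5] = 3·3 + 3·5 = 24

24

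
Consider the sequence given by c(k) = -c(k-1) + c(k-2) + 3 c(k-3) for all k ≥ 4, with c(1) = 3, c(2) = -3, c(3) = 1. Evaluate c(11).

c(4) = -1 + (-3) + 3·3 = 5
c(5) = -5 + 1 + 3·(-3) = -13
c(6) = -(-13) + 5 + 3·1 = 21
c(7) = -21 + (-13) + 3·5 = -19
c(8) = -(-19) + 21 + 3·(-13) = 1
c(9) = -1 + (-19) + 3·21 = 43
c(10) = -43 + 1 + 3·(-19) = -99
c(11) = -(-99) + 43 + 3·1 = 145

145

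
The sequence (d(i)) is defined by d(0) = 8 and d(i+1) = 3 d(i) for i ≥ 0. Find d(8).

d(1) = 3·8 = 24
d(2) = 3·24 = 72
d(3) = 3·72 = 216
d(4) = 3·216 = 648
d(5) = 3·648 = 1944
d(6) = 3·1944 = 5832
d(7) = 3·5832 = 17496
d(8) = 3·17496 = 52488

52488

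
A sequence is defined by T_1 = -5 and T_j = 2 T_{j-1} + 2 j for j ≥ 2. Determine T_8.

108

T_2 = 2(-5) + 4 = -6
T_3 = 2(-6) + 6 = -6
T_4 = 2(-6) + 8 = -4
T_5 = 2(-4) + 10 = 2
T_6 = 2(2) + 12 = 16
T_7 = 2(16) + 14 = 46
T_8 = 2(46) + 16 = 108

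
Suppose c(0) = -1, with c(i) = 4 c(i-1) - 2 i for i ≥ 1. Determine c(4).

-480

c(1) = 4·(-1) - 2 = -6
c(2) = 4·(-6) - 4 = -28
c(3) = 4·(-28) - 6 = -118
c(4) = 4·(-118) - 8 = -480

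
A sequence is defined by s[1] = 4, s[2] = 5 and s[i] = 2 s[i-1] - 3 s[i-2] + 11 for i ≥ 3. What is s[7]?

s[3] = 2(5) - 3(4) + 11 = 9
s[4] = 2(9) - 3(5) + 11 = 14
s[5] = 2(14) - 3(9) + 11 = 12
s[6] = 2(12) - 3(14) + 11 = -7
s[7] = 2(-7) - 3(12) + 11 = -39

-39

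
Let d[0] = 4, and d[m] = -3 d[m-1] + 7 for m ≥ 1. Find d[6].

d[1] = -3·4 + 7 = -5
d[2] = -3·(-5) + 7 = 22
d[3] = -3·22 + 7 = -59
d[4] = -3·(-59) + 7 = 184
d[5] = -3·184 + 7 = -545
d[6] = -3·(-545) + 7 = 1642

1642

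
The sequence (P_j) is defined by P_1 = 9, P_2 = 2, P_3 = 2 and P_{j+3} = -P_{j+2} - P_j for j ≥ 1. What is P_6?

-11

P_4 = -2 - 9 = -11
P_5 = -(-11) - 2 = 9
P_6 = -9 - 2 = -11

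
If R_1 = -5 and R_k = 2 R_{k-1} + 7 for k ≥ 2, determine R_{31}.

2147483641

The fixed point is 7/(1 - 2) = -7, so R_k + 7 = 2(R_{k-1} + 7).
Hence R_k = 2·2^{k-1} - 7.
R_{31} = 2·2^{30} - 7 = 2·1073741824 - 7 = 2147483641.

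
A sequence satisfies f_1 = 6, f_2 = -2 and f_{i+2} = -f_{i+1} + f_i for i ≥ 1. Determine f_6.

f_3 = -(-2) + 6 = 8
f_4 = -8 + (-2) = -10
f_5 = -(-10) + 8 = 18
f_6 = -18 + (-10) = -28

-28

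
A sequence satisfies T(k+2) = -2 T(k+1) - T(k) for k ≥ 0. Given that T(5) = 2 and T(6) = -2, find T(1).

2

Rearranging, T(k-2) = -(T(k) + 2 T(k-1)).
T(4) = -(-2 + 2·2) = -2
T(3) = -(2 + 2·(-2)) = 2
T(2) = -(-2 + 2·2) = -2
T(1) = -(2 + 2·(-2)) = 2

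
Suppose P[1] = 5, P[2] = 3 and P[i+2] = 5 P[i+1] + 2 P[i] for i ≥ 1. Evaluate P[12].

P[3] = 5*3 + 2*5 = 25
P[4] = 5*25 + 2*3 = 131
P[5] = 5*131 + 2*25 = 705
P[6] = 5*705 + 2*131 = 3787
P[7] = 5*3787 + 2*705 = 20345
P[8] = 5*20345 + 2*3787 = 109299
P[9] = 5*109299 + 2*20345 = 587185
P[10] = 5*587185 + 2*109299 = 3154523
P[11] = 5*3154523 + 2*587185 = 16946985
P[12] = 5*16946985 + 2*3154523 = 91043971

91043971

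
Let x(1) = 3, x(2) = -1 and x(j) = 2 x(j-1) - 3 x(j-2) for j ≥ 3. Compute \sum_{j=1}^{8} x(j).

x(3) = 2(-1) - 3(3) = -11
x(4) = 2(-11) - 3(-1) = -19
x(5) = 2(-19) - 3(-11) = -5
x(6) = 2(-5) - 3(-19) = 47
x(7) = 2(47) - 3(-5) = 109
x(8) = 2(109) - 3(47) = 77
Sum = 3 + (-1) + (-11) + (-19) + (-5) + 47 + 109 + 77 = 200

200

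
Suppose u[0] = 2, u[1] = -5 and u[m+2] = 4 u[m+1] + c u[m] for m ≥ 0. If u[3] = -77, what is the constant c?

u[2] = -20 + 2c
u[3] = -80 + 3c
So -80 + 3c = -77, giving c = 1.

1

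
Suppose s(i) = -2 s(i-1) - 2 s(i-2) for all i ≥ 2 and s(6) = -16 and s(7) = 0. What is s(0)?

2

Rearranging, s(i-2) = (s(i) + 2 s(i-1)) / -2.
s(5) = (0 + 2(-16)) / -2 = -32/-2 = 16
s(4) = (-16 + 2(16)) / -2 = 16/-2 = -8
s(3) = (16 + 2(-8)) / -2 = 0/-2 = 0
s(2) = (-8 + 2(0)) / -2 = -8/-2 = 4
s(1) = (0 + 2(4)) / -2 = 8/-2 = -4
s(0) = (4 + 2(-4)) / -2 = -4/-2 = 2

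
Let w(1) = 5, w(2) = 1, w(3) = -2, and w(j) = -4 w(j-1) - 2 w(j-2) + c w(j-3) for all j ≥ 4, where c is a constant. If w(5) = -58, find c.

w(4) = 6 + 5c
w(5) = -20 - 19c
So -20 - 19c = -58, giving c = 2.

2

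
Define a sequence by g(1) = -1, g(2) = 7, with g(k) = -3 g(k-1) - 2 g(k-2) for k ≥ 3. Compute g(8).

g(3) = -3·7 - 2·(-1) = -19
g(4) = -3·(-19) - 2·7 = 43
g(5) = -3·43 - 2·(-19) = -91
g(6) = -3·(-91) - 2·43 = 187
g(7) = -3·187 - 2·(-91) = -379
g(8) = -3·(-379) - 2·187 = 763

763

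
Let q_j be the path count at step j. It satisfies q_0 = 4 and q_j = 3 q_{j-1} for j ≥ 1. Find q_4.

324

q_1 = 3·4 = 12
q_2 = 3·12 = 36
q_3 = 3·36 = 108
q_4 = 3·108 = 324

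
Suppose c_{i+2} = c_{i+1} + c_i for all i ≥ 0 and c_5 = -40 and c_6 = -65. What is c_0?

-5

Rearranging, c_{i-2} = c_i - c_{i-1}.
c_4 = -65 - (-40) = -25
c_3 = -40 - (-25) = -15
c_2 = -25 - (-15) = -10
c_1 = -15 - (-10) = -5
c_0 = -10 - (-5) = -5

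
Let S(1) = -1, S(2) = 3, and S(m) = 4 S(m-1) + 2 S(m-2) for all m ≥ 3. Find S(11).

S(3) = 4(3) + 2(-1) = 10
S(4) = 4(10) + 2(3) = 46
S(5) = 4(46) + 2(10) = 204
S(6) = 4(204) + 2(46) = 908
S(7) = 4(908) + 2(204) = 4040
S(8) = 4(4040) + 2(908) = 17976
S(9) = 4(17976) + 2(4040) = 79984
S(10) = 4(79984) + 2(17976) = 355888
S(11) = 4(355888) + 2(79984) = 1583520

1583520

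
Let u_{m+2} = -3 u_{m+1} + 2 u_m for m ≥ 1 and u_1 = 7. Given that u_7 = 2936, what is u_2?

-2

Let u_2 = w.
u_3 = 14 - 3w
u_4 = -42 + 11w
u_5 = 154 - 39w
u_6 = -546 + 139w
u_7 = 1946 - 495w
So 1946 - 495w = 2936, giving w = -2.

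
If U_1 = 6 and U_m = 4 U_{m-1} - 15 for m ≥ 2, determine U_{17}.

4294967301

The fixed point is -15/(1 - 4) = 5, so U_m - 5 = 4(U_{m-1} - 5).
Hence U_m = 1·4^{m-1} + 5.
U_{17} = 1·4^{16} + 5 = 1·4294967296 + 5 = 4294967301.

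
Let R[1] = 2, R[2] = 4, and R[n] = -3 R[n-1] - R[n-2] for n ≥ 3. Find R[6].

262

R[3] = -3·4 - 2 = -14
R[4] = -3·(-14) - 4 = 38
R[5] = -3·38 - (-14) = -100
R[6] = -3·(-100) - 38 = 262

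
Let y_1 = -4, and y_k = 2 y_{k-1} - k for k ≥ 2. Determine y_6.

y_2 = 2*(-4) - 2 = -10
y_3 = 2*(-10) - 3 = -23
y_4 = 2*(-23) - 4 = -50
y_5 = 2*(-50) - 5 = -105
y_6 = 2*(-105) - 6 = -216

-216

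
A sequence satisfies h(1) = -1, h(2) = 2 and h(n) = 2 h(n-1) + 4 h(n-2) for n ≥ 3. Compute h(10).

h(3) = 2(2) + 4(-1) = 0
h(4) = 2(0) + 4(2) = 8
h(5) = 2(8) + 4(0) = 16
h(6) = 2(16) + 4(8) = 64
h(7) = 2(64) + 4(16) = 192
h(8) = 2(192) + 4(64) = 640
h(9) = 2(640) + 4(192) = 2048
h(10) = 2(2048) + 4(640) = 6656

6656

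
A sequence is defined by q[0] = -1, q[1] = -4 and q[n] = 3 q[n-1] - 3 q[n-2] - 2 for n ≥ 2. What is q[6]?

-29

q[2] = 3·(-4) - 3·(-1) - 2 = -11
q[3] = 3·(-11) - 3·(-4) - 2 = -23
q[4] = 3·(-23) - 3·(-11) - 2 = -38
q[5] = 3·(-38) - 3·(-23) - 2 = -47
q[6] = 3·(-47) - 3·(-38) - 2 = -29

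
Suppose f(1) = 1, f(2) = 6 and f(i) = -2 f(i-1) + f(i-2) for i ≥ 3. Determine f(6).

162

f(3) = -2*6 + 1 = -11
f(4) = -2*(-11) + 6 = 28
f(5) = -2*28 + (-11) = -67
f(6) = -2*(-67) + 28 = 162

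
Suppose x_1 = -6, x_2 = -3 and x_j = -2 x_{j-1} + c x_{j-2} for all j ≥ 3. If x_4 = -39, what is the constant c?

x_3 = 6 - 6c
x_4 = -12 + 9c
So -12 + 9c = -39, giving c = -3.

-3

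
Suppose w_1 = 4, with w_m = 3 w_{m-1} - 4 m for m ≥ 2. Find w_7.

w_2 = 3·4 - 8 = 4
w_3 = 3·4 - 12 = 0
w_4 = 3·0 - 16 = -16
w_5 = 3·(-16) - 20 = -68
w_6 = 3·(-68) - 24 = -228
w_7 = 3·(-228) - 28 = -712

-712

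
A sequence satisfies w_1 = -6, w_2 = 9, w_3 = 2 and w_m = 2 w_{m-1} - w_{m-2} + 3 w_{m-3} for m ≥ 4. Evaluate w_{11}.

-1725

w_4 = 2(2) - 9 + 3(-6) = -23
w_5 = 2(-23) - 2 + 3(9) = -21
w_6 = 2(-21) - (-23) + 3(2) = -13
w_7 = 2(-13) - (-21) + 3(-23) = -74
w_8 = 2(-74) - (-13) + 3(-21) = -198
w_9 = 2(-198) - (-74) + 3(-13) = -361
w_{10} = 2(-361) - (-198) + 3(-74) = -746
w_{11} = 2(-746) - (-361) + 3(-198) = -1725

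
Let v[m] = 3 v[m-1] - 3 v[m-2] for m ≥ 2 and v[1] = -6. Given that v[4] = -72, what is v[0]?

1

Let v[0] = z.
v[2] = -18 - 3z
v[3] = -36 - 9z
v[4] = -54 - 18z
So -54 - 18z = -72, giving z = 1.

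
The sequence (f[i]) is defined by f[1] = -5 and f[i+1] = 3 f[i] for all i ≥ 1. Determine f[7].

f[2] = 3(-5) = -15
f[3] = 3(-15) = -45
f[4] = 3(-45) = -135
f[5] = 3(-135) = -405
f[6] = 3(-405) = -1215
f[7] = 3(-1215) = -3645

-3645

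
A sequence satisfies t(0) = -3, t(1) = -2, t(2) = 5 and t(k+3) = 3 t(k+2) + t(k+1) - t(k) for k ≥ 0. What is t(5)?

176

t(3) = 3(5) + (-2) - (-3) = 16
t(4) = 3(16) + 5 - (-2) = 55
t(5) = 3(55) + 16 - 5 = 176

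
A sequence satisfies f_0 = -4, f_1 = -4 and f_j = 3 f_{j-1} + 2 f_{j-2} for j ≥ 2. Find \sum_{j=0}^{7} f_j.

f_2 = 3·(-4) + 2·(-4) = -20
f_3 = 3·(-20) + 2·(-4) = -68
f_4 = 3·(-68) + 2·(-20) = -244
f_5 = 3·(-244) + 2·(-68) = -868
f_6 = 3·(-868) + 2·(-244) = -3092
f_7 = 3·(-3092) + 2·(-868) = -11012
Sum = (-4) + (-4) + (-20) + (-68) + (-244) + (-868) + (-3092) + (-11012) = -15312

-15312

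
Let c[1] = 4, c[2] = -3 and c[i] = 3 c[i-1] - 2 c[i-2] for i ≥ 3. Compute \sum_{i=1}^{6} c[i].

-375

c[3] = 3(-3) - 2(4) = -17
c[4] = 3(-17) - 2(-3) = -45
c[5] = 3(-45) - 2(-17) = -101
c[6] = 3(-101) - 2(-45) = -213
Sum = 4 + (-3) + (-17) + (-45) + (-101) + (-213) = -375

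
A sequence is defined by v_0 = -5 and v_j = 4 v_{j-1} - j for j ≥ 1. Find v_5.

-5573

v_1 = 4(-5) - 1 = -21
v_2 = 4(-21) - 2 = -86
v_3 = 4(-86) - 3 = -347
v_4 = 4(-347) - 4 = -1392
v_5 = 4(-1392) - 5 = -5573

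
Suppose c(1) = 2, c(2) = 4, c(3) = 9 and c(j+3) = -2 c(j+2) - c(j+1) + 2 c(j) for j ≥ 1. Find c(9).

c(4) = -2(9) - 4 + 2(2) = -18
c(5) = -2(-18) - 9 + 2(4) = 35
c(6) = -2(35) - (-18) + 2(9) = -34
c(7) = -2(-34) - 35 + 2(-18) = -3
c(8) = -2(-3) - (-34) + 2(35) = 110
c(9) = -2(110) - (-3) + 2(-34) = -285

-285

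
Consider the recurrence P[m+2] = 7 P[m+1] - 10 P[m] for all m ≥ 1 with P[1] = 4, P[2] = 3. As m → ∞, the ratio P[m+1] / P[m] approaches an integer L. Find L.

The characteristic equation is r^2 - 7r + 10 = 0, which factors as (r - 5)(r - 2) = 0.
So the roots are 5 and 2. Since |5| > |2| and the coefficient of 5^m is non-zero, the ratio tends to 5.

5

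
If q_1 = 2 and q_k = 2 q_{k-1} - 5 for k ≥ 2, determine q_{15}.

The fixed point is -5/(1 - 2) = 5, so q_k - 5 = 2(q_{k-1} - 5).
Hence q_k = -3·2^{k-1} + 5.
q_{15} = -3·2^{14} + 5 = -3·16384 + 5 = -49147.

-49147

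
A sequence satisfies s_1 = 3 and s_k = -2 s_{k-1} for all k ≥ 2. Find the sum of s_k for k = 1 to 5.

s_2 = -2·3 = -6
s_3 = -2·(-6) = 12
s_4 = -2·12 = -24
s_5 = -2·(-24) = 48
Sum = 3 + (-6) + 12 + (-24) + 48 = 33

33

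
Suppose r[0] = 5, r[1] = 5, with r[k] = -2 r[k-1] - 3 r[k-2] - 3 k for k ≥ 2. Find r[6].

245

r[2] = -2*5 - 3*5 - 6 = -31
r[3] = -2*(-31) - 3*5 - 9 = 38
r[4] = -2*38 - 3*(-31) - 12 = 5
r[5] = -2*5 - 3*38 - 15 = -139
r[6] = -2*(-139) - 3*5 - 18 = 245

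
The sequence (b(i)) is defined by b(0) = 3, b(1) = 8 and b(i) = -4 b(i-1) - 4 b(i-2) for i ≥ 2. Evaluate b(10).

b(2) = -4·8 - 4·3 = -44
b(3) = -4·(-44) - 4·8 = 144
b(4) = -4·144 - 4·(-44) = -400
b(5) = -4·(-400) - 4·144 = 1024
b(6) = -4·1024 - 4·(-400) = -2496
b(7) = -4·(-2496) - 4·1024 = 5888
b(8) = -4·5888 - 4·(-2496) = -13568
b(9) = -4·(-13568) - 4·5888 = 30720
b(10) = -4·30720 - 4·(-13568) = -68608

-68608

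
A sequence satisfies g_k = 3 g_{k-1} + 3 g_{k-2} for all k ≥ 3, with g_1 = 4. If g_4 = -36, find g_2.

Let g_2 = y.
g_3 = 12 + 3y
g_4 = 36 + 12y
So 36 + 12y = -36, giving y = -6.

-6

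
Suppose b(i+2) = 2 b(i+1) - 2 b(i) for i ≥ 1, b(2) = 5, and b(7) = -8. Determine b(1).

4

Let b(1) = w.
b(3) = 10 - 2w
b(4) = 10 - 4w
b(5) = -4w
b(6) = -20
b(7) = -40 + 8w
So -40 + 8w = -8, giving w = 4.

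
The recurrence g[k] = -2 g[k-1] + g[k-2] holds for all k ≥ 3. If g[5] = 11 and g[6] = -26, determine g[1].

7

Rearranging, g[k-2] = g[k] + 2 g[k-1].
g[4] = -26 + 2(11) = -4
g[3] = 11 + 2(-4) = 3
g[2] = -4 + 2(3) = 2
g[1] = 3 + 2(2) = 7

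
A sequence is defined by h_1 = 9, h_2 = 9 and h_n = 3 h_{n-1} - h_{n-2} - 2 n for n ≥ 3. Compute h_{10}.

2839

h_3 = 3·9 - 9 - 6 = 12
h_4 = 3·12 - 9 - 8 = 19
h_5 = 3·19 - 12 - 10 = 35
h_6 = 3·35 - 19 - 12 = 74
h_7 = 3·74 - 35 - 14 = 173
h_8 = 3·173 - 74 - 16 = 429
h_9 = 3·429 - 173 - 18 = 1096
h_{10} = 3·1096 - 429 - 20 = 2839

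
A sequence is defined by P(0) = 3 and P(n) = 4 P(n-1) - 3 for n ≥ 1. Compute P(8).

P(1) = 4(3) - 3 = 9
P(2) = 4(9) - 3 = 33
P(3) = 4(33) - 3 = 129
P(4) = 4(129) - 3 = 513
P(5) = 4(513) - 3 = 2049
P(6) = 4(2049) - 3 = 8193
P(7) = 4(8193) - 3 = 32769
P(8) = 4(32769) - 3 = 131073

131073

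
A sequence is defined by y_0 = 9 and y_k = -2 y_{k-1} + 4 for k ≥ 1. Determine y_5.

-244

y_1 = -2(9) + 4 = -14
y_2 = -2(-14) + 4 = 32
y_3 = -2(32) + 4 = -60
y_4 = -2(-60) + 4 = 124
y_5 = -2(124) + 4 = -244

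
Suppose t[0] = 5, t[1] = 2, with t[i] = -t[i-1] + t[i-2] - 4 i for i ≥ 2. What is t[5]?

-9

t[2] = -2 + 5 - 8 = -5
t[3] = -(-5) + 2 - 12 = -5
t[4] = -(-5) + (-5) - 16 = -16
t[5] = -(-16) + (-5) - 20 = -9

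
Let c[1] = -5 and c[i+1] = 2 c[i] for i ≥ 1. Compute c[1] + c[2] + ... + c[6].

-315

c[2] = 2*(-5) = -10
c[3] = 2*(-10) = -20
c[4] = 2*(-20) = -40
c[5] = 2*(-40) = -80
c[6] = 2*(-80) = -160
Sum = (-5) + (-10) + (-20) + (-40) + (-80) + (-160) = -315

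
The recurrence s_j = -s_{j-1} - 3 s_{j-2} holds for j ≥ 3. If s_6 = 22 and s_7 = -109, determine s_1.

-1

Rearranging, s_{j-2} = (s_j + s_{j-1}) / -3.
s_5 = (-109 + 22) / -3 = -87/-3 = 29
s_4 = (22 + 29) / -3 = 51/-3 = -17
s_3 = (29 + (-17)) / -3 = 12/-3 = -4
s_2 = (-17 + (-4)) / -3 = -21/-3 = 7
s_1 = (-4 + 7) / -3 = 3/-3 = -1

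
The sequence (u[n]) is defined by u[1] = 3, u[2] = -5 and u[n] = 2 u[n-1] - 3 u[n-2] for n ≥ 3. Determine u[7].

u[3] = 2·(-5) - 3·3 = -19
u[4] = 2·(-19) - 3·(-5) = -23
u[5] = 2·(-23) - 3·(-19) = 11
u[6] = 2·11 - 3·(-23) = 91
u[7] = 2·91 - 3·11 = 149

149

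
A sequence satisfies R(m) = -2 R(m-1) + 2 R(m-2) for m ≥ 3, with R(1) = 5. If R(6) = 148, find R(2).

Let R(2) = z.
R(3) = 10 - 2z
R(4) = -20 + 6z
R(5) = 60 - 16z
R(6) = -160 + 44z
So -160 + 44z = 148, giving z = 7.

7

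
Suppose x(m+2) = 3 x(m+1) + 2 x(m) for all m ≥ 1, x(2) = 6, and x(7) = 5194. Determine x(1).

Let x(1) = w.
x(3) = 18 + 2w
x(4) = 66 + 6w
x(5) = 234 + 22w
x(6) = 834 + 78w
x(7) = 2970 + 278w
So 2970 + 278w = 5194, giving w = 8.

8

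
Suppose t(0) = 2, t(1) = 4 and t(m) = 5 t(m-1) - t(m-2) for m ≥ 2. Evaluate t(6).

9458

t(2) = 5·4 - 2 = 18
t(3) = 5·18 - 4 = 86
t(4) = 5·86 - 18 = 412
t(5) = 5·412 - 86 = 1974
t(6) = 5·1974 - 412 = 9458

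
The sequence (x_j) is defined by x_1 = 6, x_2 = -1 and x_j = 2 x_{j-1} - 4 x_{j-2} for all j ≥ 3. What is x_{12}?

13312

x_3 = 2(-1) - 4(6) = -26
x_4 = 2(-26) - 4(-1) = -48
x_5 = 2(-48) - 4(-26) = 8
x_6 = 2(8) - 4(-48) = 208
x_7 = 2(208) - 4(8) = 384
x_8 = 2(384) - 4(208) = -64
x_9 = 2(-64) - 4(384) = -1664
x_{10} = 2(-1664) - 4(-64) = -3072
x_{11} = 2(-3072) - 4(-1664) = 512
x_{12} = 2(512) - 4(-3072) = 13312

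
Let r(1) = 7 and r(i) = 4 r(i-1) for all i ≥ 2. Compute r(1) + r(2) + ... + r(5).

r(2) = 4(7) = 28
r(3) = 4(28) = 112
r(4) = 4(112) = 448
r(5) = 4(448) = 1792
Sum = 7 + 28 + 112 + 448 + 1792 = 2387

2387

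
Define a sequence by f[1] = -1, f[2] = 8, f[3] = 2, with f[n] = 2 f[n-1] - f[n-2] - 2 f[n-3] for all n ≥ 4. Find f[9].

f[4] = 2*2 - 8 - 2*(-1) = -2
f[5] = 2*(-2) - 2 - 2*8 = -22
f[6] = 2*(-22) - (-2) - 2*2 = -46
f[7] = 2*(-46) - (-22) - 2*(-2) = -66
f[8] = 2*(-66) - (-46) - 2*(-22) = -42
f[9] = 2*(-42) - (-66) - 2*(-46) = 74

74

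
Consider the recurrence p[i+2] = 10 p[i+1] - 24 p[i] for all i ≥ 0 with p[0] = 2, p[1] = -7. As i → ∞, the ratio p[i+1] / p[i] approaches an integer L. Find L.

The characteristic equation is r^2 - 10r + 24 = 0, which factors as (r - 6)(r - 4) = 0.
So the roots are 6 and 4. Since |6| > |4| and the coefficient of 6^i is non-zero, the ratio tends to 6.

6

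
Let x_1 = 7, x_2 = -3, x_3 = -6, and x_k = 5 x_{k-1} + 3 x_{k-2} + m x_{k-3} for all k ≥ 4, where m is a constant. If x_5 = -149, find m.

2

x_4 = -39 + 7m
x_5 = -213 + 32m
So -213 + 32m = -149, giving m = 2.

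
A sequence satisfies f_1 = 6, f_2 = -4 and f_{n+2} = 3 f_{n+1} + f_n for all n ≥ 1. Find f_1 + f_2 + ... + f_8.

f_3 = 3*(-4) + 6 = -6
f_4 = 3*(-6) + (-4) = -22
f_5 = 3*(-22) + (-6) = -72
f_6 = 3*(-72) + (-22) = -238
f_7 = 3*(-238) + (-72) = -786
f_8 = 3*(-786) + (-238) = -2596
Sum = 6 + (-4) + (-6) + (-22) + (-72) + (-238) + (-786) + (-2596) = -3718

-3718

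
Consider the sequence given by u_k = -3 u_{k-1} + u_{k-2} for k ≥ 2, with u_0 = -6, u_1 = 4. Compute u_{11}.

u_2 = -3*4 + (-6) = -18
u_3 = -3*(-18) + 4 = 58
u_4 = -3*58 + (-18) = -192
u_5 = -3*(-192) + 58 = 634
u_6 = -3*634 + (-192) = -2094
u_7 = -3*(-2094) + 634 = 6916
u_8 = -3*6916 + (-2094) = -22842
u_9 = -3*(-22842) + 6916 = 75442
u_{10} = -3*75442 + (-22842) = -249168
u_{11} = -3*(-249168) + 75442 = 822946

822946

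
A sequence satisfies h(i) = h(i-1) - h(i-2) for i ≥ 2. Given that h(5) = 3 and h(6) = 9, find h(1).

6

Rearranging, h(i-2) = -(h(i) - h(i-1)).
h(4) = -(9 - 3) = -6
h(3) = -(3 - (-6)) = -9
h(2) = -(-6 - (-9)) = -3
h(1) = -(-9 - (-3)) = 6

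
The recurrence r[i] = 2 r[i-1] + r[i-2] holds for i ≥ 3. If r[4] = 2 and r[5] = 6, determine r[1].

6

Rearranging, r[i-2] = r[i] - 2 r[i-1].
r[3] = 6 - 2*2 = 2
r[2] = 2 - 2*2 = -2
r[1] = 2 - 2*(-2) = 6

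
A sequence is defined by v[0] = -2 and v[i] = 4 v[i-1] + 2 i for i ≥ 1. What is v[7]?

-18210

v[1] = 4*(-2) + 2 = -6
v[2] = 4*(-6) + 4 = -20
v[3] = 4*(-20) + 6 = -74
v[4] = 4*(-74) + 8 = -288
v[5] = 4*(-288) + 10 = -1142
v[6] = 4*(-1142) + 12 = -4556
v[7] = 4*(-4556) + 14 = -18210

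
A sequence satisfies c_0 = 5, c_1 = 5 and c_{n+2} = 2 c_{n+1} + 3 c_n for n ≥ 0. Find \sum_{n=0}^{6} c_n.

2735

c_2 = 2(5) + 3(5) = 25
c_3 = 2(25) + 3(5) = 65
c_4 = 2(65) + 3(25) = 205
c_5 = 2(205) + 3(65) = 605
c_6 = 2(605) + 3(205) = 1825
Sum = 5 + 5 + 25 + 65 + 205 + 605 + 1825 = 2735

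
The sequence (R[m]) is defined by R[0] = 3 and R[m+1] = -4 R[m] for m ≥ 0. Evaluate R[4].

R[1] = -4(3) = -12
R[2] = -4(-12) = 48
R[3] = -4(48) = -192
R[4] = -4(-192) = 768

768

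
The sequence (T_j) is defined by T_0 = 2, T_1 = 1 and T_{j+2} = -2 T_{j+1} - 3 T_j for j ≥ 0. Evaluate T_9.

409

T_2 = -2*1 - 3*2 = -8
T_3 = -2*(-8) - 3*1 = 13
T_4 = -2*13 - 3*(-8) = -2
T_5 = -2*(-2) - 3*13 = -35
T_6 = -2*(-35) - 3*(-2) = 76
T_7 = -2*76 - 3*(-35) = -47
T_8 = -2*(-47) - 3*76 = -134
T_9 = -2*(-134) - 3*(-47) = 409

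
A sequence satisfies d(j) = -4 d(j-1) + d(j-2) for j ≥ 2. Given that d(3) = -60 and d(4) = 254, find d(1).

Rearranging, d(j-2) = d(j) + 4 d(j-1).
d(2) = 254 + 4(-60) = 14
d(1) = -60 + 4(14) = -4

-4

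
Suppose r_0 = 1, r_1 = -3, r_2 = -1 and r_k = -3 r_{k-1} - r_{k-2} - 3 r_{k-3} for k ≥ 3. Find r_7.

r_3 = -3(-1) - (-3) - 3(1) = 3
r_4 = -3(3) - (-1) - 3(-3) = 1
r_5 = -3(1) - 3 - 3(-1) = -3
r_6 = -3(-3) - 1 - 3(3) = -1
r_7 = -3(-1) - (-3) - 3(1) = 3

3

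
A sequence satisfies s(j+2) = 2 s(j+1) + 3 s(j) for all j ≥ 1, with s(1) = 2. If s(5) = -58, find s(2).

-5

Let s(2) = x.
s(3) = 6 + 2x
s(4) = 12 + 7x
s(5) = 42 + 20x
So 42 + 20x = -58, giving x = -5.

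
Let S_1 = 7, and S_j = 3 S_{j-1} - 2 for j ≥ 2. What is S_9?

S_2 = 3·7 - 2 = 19
S_3 = 3·19 - 2 = 55
S_4 = 3·55 - 2 = 163
S_5 = 3·163 - 2 = 487
S_6 = 3·487 - 2 = 1459
S_7 = 3·1459 - 2 = 4375
S_8 = 3·4375 - 2 = 13123
S_9 = 3·13123 - 2 = 39367

39367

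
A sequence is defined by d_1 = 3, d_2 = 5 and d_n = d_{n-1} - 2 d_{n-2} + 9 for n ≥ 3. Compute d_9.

24

d_3 = 5 - 2(3) + 9 = 8
d_4 = 8 - 2(5) + 9 = 7
d_5 = 7 - 2(8) + 9 = 0
d_6 = 0 - 2(7) + 9 = -5
d_7 = (-5) - 2(0) + 9 = 4
d_8 = 4 - 2(-5) + 9 = 23
d_9 = 23 - 2(4) + 9 = 24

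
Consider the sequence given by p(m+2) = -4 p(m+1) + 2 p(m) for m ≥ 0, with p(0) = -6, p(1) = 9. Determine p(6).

p(2) = -4*9 + 2*(-6) = -48
p(3) = -4*(-48) + 2*9 = 210
p(4) = -4*210 + 2*(-48) = -936
p(5) = -4*(-936) + 2*210 = 4164
p(6) = -4*4164 + 2*(-936) = -18528

-18528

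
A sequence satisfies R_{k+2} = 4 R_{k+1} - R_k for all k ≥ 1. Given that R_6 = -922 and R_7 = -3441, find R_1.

9

Rearranging, R_{k-2} = -(R_k - 4 R_{k-1}).
R_5 = -(-3441 - 4*(-922)) = -247
R_4 = -(-922 - 4*(-247)) = -66
R_3 = -(-247 - 4*(-66)) = -17
R_2 = -(-66 - 4*(-17)) = -2
R_1 = -(-17 - 4*(-2)) = 9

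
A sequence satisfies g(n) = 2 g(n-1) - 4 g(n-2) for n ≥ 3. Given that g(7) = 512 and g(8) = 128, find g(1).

Rearranging, g(n-2) = (g(n) - 2 g(n-1)) / -4.
g(6) = (128 - 2·512) / -4 = -896/-4 = 224
g(5) = (512 - 2·224) / -4 = 64/-4 = -16
g(4) = (224 - 2·(-16)) / -4 = 256/-4 = -64
g(3) = (-16 - 2·(-64)) / -4 = 112/-4 = -28
g(2) = (-64 - 2·(-28)) / -4 = -8/-4 = 2
g(1) = (-28 - 2·2) / -4 = -32/-4 = 8

8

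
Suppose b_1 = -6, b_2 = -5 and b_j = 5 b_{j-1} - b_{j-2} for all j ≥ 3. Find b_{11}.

-5214119

b_3 = 5(-5) - (-6) = -19
b_4 = 5(-19) - (-5) = -90
b_5 = 5(-90) - (-19) = -431
b_6 = 5(-431) - (-90) = -2065
b_7 = 5(-2065) - (-431) = -9894
b_8 = 5(-9894) - (-2065) = -47405
b_9 = 5(-47405) - (-9894) = -227131
b_{10} = 5(-227131) - (-47405) = -1088250
b_{11} = 5(-1088250) - (-227131) = -5214119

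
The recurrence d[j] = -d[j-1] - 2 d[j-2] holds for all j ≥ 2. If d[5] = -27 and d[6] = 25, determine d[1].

Rearranging, d[j-2] = (d[j] + d[j-1]) / -2.
d[4] = (25 + (-27)) / -2 = -2/-2 = 1
d[3] = (-27 + 1) / -2 = -26/-2 = 13
d[2] = (1 + 13) / -2 = 14/-2 = -7
d[1] = (13 + (-7)) / -2 = 6/-2 = -3

-3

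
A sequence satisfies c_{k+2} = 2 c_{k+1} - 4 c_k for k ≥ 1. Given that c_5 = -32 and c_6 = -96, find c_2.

4

Rearranging, c_{k-2} = (c_k - 2 c_{k-1}) / -4.
c_4 = (-96 - 2·(-32)) / -4 = -32/-4 = 8
c_3 = (-32 - 2·8) / -4 = -48/-4 = 12
c_2 = (8 - 2·12) / -4 = -16/-4 = 4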